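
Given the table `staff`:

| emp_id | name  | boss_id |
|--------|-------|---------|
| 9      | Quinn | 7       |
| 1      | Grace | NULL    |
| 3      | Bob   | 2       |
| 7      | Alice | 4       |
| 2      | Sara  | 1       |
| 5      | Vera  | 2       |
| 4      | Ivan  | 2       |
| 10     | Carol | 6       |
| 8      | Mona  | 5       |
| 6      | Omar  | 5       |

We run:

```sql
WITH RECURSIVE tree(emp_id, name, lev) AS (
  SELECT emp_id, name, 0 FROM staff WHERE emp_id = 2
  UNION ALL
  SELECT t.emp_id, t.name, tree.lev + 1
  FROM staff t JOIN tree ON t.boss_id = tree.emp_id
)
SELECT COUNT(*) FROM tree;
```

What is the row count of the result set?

9

Base: emp_id=2 (Sara) at lev 0.
Iteration 1: rows with boss_id in {2} -> Bob (id 3, lev 1), Ivan (id 4, lev 1), Vera (id 5, lev 1).
Iteration 2: rows with boss_id in {3,4,5} -> Omar (id 6, lev 2), Alice (id 7, lev 2), Mona (id 8, lev 2).
Iteration 3: rows with boss_id in {6,7,8} -> Quinn (id 9, lev 3), Carol (id 10, lev 3).
Iteration 4: no rows with boss_id in {9,10}; recursion stops.
Total rows emitted: 9.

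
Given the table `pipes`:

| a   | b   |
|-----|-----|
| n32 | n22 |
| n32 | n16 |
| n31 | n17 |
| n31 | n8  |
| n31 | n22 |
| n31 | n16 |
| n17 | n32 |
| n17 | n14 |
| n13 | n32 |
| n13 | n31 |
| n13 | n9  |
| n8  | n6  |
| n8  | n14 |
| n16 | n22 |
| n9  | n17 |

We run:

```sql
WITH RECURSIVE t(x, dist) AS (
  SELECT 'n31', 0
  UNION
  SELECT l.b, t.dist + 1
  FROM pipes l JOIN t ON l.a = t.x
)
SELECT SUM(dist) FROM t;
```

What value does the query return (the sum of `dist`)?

Base: (n31, dist=0).
Iteration 1: edges from {n31} -> (n16, dist=1), (n17, dist=1), (n22, dist=1), (n8, dist=1).
Iteration 2: edges from {n16,n17,n22,n8} -> (n14, dist=2), (n22, dist=2), (n32, dist=2), (n6, dist=2). [UNION drops 1 duplicate row(s)]
Iteration 3: edges from {n14,n22,n32,n6} -> (n16, dist=3), (n22, dist=3).
Iteration 4: edges from {n16,n22} -> (n22, dist=4).
Iteration 5: no outgoing edges from {n22}; recursion stops.
SUM(dist) = 0 + 1 + 1 + 1 + 1 + 2 + 2 + 2 + 2 + 3 + 3 + 4 = 22.

22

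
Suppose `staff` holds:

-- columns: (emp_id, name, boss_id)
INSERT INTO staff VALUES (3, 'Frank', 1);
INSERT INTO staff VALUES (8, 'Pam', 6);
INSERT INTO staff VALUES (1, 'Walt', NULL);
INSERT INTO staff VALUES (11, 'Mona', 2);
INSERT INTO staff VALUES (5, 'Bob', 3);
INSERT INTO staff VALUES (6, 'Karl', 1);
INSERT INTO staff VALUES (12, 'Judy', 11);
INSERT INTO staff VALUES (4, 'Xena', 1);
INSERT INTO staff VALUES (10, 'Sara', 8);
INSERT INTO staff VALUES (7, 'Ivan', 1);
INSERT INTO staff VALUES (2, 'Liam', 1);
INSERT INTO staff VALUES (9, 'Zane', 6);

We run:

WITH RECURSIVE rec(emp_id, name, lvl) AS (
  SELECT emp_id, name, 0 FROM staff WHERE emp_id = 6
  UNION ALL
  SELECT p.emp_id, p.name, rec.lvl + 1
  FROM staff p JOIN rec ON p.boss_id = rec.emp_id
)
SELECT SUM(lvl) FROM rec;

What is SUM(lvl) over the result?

Base: emp_id=6 (Karl) at lvl 0.
Iteration 1: rows with boss_id in {6} -> Pam (id 8, lvl 1), Zane (id 9, lvl 1).
Iteration 2: rows with boss_id in {8,9} -> Sara (id 10, lvl 2).
Iteration 3: no rows with boss_id in {10}; recursion stops.
SUM(lvl) = 0 + 1 + 1 + 2 = 4.

4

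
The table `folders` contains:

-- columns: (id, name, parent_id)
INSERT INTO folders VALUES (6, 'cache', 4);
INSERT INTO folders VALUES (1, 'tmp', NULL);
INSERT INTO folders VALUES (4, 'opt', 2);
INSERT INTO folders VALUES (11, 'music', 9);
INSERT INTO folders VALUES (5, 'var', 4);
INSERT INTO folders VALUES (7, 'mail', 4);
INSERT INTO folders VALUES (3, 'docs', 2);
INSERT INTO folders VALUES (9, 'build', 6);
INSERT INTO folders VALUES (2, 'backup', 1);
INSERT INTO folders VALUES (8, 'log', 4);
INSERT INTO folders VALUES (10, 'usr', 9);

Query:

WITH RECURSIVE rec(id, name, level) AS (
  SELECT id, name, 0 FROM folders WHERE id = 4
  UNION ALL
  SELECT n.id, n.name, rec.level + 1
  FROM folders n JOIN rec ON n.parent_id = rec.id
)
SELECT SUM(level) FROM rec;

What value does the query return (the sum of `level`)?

12

Base: id=4 (opt) at level 0.
Iteration 1: rows with parent_id in {4} -> var (id 5, level 1), cache (id 6, level 1), mail (id 7, level 1), log (id 8, level 1).
Iteration 2: rows with parent_id in {5,6,7,8} -> build (id 9, level 2).
Iteration 3: rows with parent_id in {9} -> usr (id 10, level 3), music (id 11, level 3).
Iteration 4: no rows with parent_id in {10,11}; recursion stops.
SUM(level) = 0 + 1 + 1 + 1 + 1 + 2 + 3 + 3 = 12.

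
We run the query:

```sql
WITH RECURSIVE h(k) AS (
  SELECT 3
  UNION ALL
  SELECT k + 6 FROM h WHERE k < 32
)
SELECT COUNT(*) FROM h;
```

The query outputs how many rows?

6

Base: k=3.
Iteration 1: 3 < 32 holds -> k = 3 + 6 = 9.
Iteration 2: 9 < 32 holds -> k = 9 + 6 = 15.
Iteration 3: 15 < 32 holds -> k = 15 + 6 = 21.
Iteration 4: 21 < 32 holds -> k = 21 + 6 = 27.
Iteration 5: 27 < 32 holds -> k = 27 + 6 = 33.
Iteration 6: 33 < 32 fails; recursion stops.
Total rows emitted: 6.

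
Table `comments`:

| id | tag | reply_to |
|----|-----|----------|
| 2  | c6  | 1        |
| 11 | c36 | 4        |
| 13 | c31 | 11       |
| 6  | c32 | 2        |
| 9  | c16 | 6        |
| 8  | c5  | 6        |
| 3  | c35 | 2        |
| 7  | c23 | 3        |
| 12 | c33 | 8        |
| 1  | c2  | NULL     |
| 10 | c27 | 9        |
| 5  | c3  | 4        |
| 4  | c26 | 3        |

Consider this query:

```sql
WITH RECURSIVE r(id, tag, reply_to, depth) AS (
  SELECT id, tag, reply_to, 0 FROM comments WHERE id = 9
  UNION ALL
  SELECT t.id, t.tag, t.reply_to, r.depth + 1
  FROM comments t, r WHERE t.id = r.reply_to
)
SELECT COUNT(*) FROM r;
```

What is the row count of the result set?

Base: id=9 (c16), reply_to=6, depth 0.
Iteration 1: join on id=6 -> c32 (id 6, reply_to=2, depth 1).
Iteration 2: join on id=2 -> c6 (id 2, reply_to=1, depth 2).
Iteration 3: join on id=1 -> c2 (id 1, reply_to=NULL, depth 3).
Iteration 4: reply_to is NULL; no match; recursion stops.
Total rows emitted: 4.

4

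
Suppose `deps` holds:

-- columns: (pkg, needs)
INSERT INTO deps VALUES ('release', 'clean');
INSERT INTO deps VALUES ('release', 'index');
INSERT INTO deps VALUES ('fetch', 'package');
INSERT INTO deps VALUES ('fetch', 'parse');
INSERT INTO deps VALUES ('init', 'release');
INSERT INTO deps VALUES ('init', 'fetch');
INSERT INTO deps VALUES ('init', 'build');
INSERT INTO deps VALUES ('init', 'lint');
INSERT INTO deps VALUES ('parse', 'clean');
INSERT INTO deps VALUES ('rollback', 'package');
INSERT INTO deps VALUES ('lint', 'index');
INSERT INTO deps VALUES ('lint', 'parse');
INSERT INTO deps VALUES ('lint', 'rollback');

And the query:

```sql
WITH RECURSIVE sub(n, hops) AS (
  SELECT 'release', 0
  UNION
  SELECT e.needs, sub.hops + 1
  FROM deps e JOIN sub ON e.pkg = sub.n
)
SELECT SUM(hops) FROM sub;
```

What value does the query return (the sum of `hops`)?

Base: (release, hops=0).
Iteration 1: edges from {release} -> (clean, hops=1), (index, hops=1).
Iteration 2: no outgoing edges from {clean,index}; recursion stops.
SUM(hops) = 0 + 1 + 1 = 2.

2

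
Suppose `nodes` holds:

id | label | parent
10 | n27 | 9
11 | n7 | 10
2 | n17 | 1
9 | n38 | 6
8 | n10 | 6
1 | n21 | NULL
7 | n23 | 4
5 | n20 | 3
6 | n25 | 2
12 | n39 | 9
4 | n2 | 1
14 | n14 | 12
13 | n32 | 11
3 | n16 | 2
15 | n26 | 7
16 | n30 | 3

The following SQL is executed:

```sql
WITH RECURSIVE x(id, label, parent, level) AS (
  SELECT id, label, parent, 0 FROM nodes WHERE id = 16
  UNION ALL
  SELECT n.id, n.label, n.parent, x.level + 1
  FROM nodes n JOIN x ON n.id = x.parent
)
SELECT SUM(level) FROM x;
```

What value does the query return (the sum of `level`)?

Base: id=16 (n30), parent=3, level 0.
Iteration 1: join on id=3 -> n16 (id 3, parent=2, level 1).
Iteration 2: join on id=2 -> n17 (id 2, parent=1, level 2).
Iteration 3: join on id=1 -> n21 (id 1, parent=NULL, level 3).
Iteration 4: parent is NULL; no match; recursion stops.
SUM(level) = 0 + 1 + 2 + 3 = 6.

6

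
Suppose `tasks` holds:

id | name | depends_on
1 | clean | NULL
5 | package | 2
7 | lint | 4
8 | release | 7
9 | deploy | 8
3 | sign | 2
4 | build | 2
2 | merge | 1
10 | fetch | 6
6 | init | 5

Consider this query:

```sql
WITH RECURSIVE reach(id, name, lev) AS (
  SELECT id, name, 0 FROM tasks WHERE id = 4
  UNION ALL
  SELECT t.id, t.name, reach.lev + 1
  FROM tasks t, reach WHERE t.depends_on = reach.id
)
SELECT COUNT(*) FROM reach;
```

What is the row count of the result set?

4

Base: id=4 (build) at lev 0.
Iteration 1: rows with depends_on in {4} -> lint (id 7, lev 1).
Iteration 2: rows with depends_on in {7} -> release (id 8, lev 2).
Iteration 3: rows with depends_on in {8} -> deploy (id 9, lev 3).
Iteration 4: no rows with depends_on in {9}; recursion stops.
Total rows emitted: 4.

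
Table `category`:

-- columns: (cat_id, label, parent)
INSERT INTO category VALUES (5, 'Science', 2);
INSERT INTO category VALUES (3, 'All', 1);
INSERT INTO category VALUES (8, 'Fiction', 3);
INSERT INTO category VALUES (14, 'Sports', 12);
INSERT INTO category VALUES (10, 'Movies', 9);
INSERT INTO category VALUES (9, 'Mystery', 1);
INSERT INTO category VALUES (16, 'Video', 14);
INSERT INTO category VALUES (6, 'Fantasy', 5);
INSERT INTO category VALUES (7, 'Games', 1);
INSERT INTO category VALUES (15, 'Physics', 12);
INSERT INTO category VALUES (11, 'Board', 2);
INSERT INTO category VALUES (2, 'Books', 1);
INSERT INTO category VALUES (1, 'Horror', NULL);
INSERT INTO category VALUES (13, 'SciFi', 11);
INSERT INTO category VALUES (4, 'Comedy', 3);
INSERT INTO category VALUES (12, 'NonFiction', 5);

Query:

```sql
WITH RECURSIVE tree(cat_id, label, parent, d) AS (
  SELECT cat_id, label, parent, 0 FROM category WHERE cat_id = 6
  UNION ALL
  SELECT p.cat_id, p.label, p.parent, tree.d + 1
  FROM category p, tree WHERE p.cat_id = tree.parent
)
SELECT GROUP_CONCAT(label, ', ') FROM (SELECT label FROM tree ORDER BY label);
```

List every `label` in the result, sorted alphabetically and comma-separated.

Base: cat_id=6 (Fantasy), parent=5, d 0.
Iteration 1: join on cat_id=5 -> Science (id 5, parent=2, d 1).
Iteration 2: join on cat_id=2 -> Books (id 2, parent=1, d 2).
Iteration 3: join on cat_id=1 -> Horror (id 1, parent=NULL, d 3).
Iteration 4: parent is NULL; no match; recursion stops.

Books, Fantasy, Horror, Science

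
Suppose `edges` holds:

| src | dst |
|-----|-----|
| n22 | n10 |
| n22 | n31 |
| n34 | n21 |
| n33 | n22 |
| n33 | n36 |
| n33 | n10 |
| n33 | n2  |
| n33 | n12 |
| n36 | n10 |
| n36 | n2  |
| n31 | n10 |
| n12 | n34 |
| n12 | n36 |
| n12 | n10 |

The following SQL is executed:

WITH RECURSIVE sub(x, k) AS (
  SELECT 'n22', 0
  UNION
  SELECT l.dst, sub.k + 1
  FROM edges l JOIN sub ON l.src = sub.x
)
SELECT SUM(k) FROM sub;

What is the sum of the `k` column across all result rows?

Base: (n22, k=0).
Iteration 1: edges from {n22} -> (n10, k=1), (n31, k=1).
Iteration 2: edges from {n10,n31} -> (n10, k=2).
Iteration 3: no outgoing edges from {n10}; recursion stops.
SUM(k) = 0 + 1 + 1 + 2 = 4.

4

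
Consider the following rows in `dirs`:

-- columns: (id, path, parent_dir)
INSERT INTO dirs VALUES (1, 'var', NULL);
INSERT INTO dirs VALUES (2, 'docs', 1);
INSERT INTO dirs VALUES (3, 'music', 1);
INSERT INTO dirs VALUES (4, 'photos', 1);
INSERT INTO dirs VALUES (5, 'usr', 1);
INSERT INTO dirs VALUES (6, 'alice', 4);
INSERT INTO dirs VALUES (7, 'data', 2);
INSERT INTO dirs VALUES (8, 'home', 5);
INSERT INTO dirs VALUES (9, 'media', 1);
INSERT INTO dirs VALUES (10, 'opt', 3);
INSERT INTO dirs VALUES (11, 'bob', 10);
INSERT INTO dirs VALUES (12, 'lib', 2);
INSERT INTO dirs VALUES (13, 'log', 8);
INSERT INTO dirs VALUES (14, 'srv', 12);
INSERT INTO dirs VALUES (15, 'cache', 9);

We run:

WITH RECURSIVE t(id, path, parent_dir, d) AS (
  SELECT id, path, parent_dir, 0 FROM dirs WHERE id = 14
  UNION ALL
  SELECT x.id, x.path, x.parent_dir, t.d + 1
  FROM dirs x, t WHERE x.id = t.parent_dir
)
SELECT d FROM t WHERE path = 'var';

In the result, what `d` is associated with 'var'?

3

Base: id=14 (srv), parent_dir=12, d 0.
Iteration 1: join on id=12 -> lib (id 12, parent_dir=2, d 1).
Iteration 2: join on id=2 -> docs (id 2, parent_dir=1, d 2).
Iteration 3: join on id=1 -> var (id 1, parent_dir=NULL, d 3).
Iteration 4: parent_dir is NULL; no match; recursion stops.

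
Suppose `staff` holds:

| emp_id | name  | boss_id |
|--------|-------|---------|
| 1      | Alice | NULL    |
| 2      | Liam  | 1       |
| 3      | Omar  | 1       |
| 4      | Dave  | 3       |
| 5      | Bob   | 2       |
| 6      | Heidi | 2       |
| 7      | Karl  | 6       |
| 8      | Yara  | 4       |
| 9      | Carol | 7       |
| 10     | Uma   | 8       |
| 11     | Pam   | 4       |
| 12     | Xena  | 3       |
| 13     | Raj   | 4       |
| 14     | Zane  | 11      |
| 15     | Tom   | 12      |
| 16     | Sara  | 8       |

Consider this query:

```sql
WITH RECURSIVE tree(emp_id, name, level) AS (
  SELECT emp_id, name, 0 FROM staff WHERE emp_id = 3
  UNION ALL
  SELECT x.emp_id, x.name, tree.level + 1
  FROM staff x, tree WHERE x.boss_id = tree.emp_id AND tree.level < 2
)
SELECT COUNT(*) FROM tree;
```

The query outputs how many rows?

7

Base: emp_id=3 (Omar) at level 0.
Iteration 1: rows with boss_id in {3} -> Dave (id 4, level 1), Xena (id 12, level 1).
Iteration 2: rows with boss_id in {4,12} -> Yara (id 8, level 2), Pam (id 11, level 2), Raj (id 13, level 2), Tom (id 15, level 2).
Iteration 3: level < 2 fails for all current rows; recursion stops.
Total rows emitted: 7.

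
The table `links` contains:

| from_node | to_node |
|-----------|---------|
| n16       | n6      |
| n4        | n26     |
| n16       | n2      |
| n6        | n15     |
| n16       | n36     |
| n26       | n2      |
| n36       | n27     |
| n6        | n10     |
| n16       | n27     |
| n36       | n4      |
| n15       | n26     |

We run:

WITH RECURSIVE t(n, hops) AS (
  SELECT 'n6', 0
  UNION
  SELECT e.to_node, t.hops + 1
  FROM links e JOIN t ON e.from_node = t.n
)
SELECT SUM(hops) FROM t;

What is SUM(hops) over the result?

7

Base: (n6, hops=0).
Iteration 1: edges from {n6} -> (n10, hops=1), (n15, hops=1).
Iteration 2: edges from {n10,n15} -> (n26, hops=2).
Iteration 3: edges from {n26} -> (n2, hops=3).
Iteration 4: no outgoing edges from {n2}; recursion stops.
SUM(hops) = 0 + 1 + 1 + 2 + 3 = 7.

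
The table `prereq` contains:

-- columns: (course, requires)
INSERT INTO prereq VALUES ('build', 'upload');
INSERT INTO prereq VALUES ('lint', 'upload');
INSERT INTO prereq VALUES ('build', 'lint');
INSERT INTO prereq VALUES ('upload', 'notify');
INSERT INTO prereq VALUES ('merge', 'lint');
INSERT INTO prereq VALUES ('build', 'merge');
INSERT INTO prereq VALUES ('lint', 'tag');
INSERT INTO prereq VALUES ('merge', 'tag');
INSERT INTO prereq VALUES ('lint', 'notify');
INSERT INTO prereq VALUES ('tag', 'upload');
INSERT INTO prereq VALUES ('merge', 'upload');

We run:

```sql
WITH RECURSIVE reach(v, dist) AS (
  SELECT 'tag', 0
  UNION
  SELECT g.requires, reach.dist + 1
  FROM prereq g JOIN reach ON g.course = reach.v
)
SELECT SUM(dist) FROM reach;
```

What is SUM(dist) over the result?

Base: (tag, dist=0).
Iteration 1: edges from {tag} -> (upload, dist=1).
Iteration 2: edges from {upload} -> (notify, dist=2).
Iteration 3: no outgoing edges from {notify}; recursion stops.
SUM(dist) = 0 + 1 + 2 = 3.

3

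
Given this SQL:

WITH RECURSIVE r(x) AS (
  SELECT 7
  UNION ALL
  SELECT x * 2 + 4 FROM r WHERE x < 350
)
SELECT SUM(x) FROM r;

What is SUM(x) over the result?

Base: x=7.
Iteration 1: 7 < 350 holds -> x = 7 * 2 + 4 = 18.
Iteration 2: 18 < 350 holds -> x = 18 * 2 + 4 = 40.
Iteration 3: 40 < 350 holds -> x = 40 * 2 + 4 = 84.
Iteration 4: 84 < 350 holds -> x = 84 * 2 + 4 = 172.
Iteration 5: 172 < 350 holds -> x = 172 * 2 + 4 = 348.
Iteration 6: 348 < 350 holds -> x = 348 * 2 + 4 = 700.
Iteration 7: 700 < 350 fails; recursion stops.
SUM(x) = 7 + 18 + 40 + 84 + 172 + 348 + 700 = 1369.

1369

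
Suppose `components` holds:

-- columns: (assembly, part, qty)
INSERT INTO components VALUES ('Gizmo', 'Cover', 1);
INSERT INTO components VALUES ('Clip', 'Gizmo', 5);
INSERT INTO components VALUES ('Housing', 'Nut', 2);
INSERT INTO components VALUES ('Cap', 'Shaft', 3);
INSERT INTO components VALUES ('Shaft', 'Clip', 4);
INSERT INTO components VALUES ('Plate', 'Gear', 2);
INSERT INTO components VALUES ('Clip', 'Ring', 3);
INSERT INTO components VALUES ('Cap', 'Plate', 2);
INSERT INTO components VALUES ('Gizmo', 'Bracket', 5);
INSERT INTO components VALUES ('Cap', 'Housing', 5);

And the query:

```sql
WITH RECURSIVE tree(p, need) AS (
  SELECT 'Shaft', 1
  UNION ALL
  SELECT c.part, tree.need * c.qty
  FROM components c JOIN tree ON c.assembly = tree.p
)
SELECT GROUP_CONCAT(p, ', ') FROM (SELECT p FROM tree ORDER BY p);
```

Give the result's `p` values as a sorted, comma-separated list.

Base: (Shaft, need=1).
Iteration 1: components of {Shaft} -> Clip = 1*4 = 4.
Iteration 2: components of {Clip} -> Gizmo = 4*5 = 20, Ring = 4*3 = 12.
Iteration 3: components of {Gizmo,Ring} -> Bracket = 20*5 = 100, Cover = 20*1 = 20.
Iteration 4: no further components; recursion stops.

Bracket, Clip, Cover, Gizmo, Ring, Shaft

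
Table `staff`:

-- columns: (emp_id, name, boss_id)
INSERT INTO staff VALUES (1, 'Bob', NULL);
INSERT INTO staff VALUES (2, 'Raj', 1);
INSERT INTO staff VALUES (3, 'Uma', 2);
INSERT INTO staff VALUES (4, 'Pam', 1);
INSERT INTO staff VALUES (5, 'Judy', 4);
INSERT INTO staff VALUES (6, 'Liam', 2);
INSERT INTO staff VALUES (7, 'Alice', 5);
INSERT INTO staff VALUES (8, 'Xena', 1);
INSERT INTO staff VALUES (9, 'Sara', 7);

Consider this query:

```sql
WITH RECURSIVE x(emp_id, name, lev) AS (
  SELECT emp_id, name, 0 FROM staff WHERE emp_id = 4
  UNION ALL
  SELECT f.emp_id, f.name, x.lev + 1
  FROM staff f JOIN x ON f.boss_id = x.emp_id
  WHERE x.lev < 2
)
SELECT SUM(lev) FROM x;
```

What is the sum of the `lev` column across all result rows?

Base: emp_id=4 (Pam) at lev 0.
Iteration 1: rows with boss_id in {4} -> Judy (id 5, lev 1).
Iteration 2: rows with boss_id in {5} -> Alice (id 7, lev 2).
Iteration 3: lev < 2 fails for all current rows; recursion stops.
SUM(lev) = 0 + 1 + 2 = 3.

3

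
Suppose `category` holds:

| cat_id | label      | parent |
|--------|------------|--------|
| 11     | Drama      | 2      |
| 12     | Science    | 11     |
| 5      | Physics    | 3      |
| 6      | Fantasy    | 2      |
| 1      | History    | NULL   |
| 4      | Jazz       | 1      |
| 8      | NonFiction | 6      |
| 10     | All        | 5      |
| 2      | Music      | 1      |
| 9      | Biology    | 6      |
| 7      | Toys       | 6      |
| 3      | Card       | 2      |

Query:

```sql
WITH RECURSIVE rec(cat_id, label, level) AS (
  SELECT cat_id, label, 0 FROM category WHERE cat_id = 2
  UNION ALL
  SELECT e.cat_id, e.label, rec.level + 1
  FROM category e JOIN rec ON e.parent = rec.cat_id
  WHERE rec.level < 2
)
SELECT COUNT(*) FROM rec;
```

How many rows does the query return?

Base: cat_id=2 (Music) at level 0.
Iteration 1: rows with parent in {2} -> Card (id 3, level 1), Fantasy (id 6, level 1), Drama (id 11, level 1).
Iteration 2: rows with parent in {3,6,11} -> Physics (id 5, level 2), Toys (id 7, level 2), NonFiction (id 8, level 2), Biology (id 9, level 2), Science (id 12, level 2).
Iteration 3: level < 2 fails for all current rows; recursion stops.
Total rows emitted: 9.

9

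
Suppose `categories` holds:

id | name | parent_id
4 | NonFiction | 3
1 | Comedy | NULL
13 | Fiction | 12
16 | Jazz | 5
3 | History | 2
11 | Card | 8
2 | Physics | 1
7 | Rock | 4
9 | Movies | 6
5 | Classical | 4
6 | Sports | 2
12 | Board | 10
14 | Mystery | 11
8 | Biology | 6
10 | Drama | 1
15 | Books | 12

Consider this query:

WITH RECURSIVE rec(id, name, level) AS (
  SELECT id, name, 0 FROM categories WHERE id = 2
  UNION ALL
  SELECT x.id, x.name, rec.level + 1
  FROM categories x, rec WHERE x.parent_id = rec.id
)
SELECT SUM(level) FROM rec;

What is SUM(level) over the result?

Base: id=2 (Physics) at level 0.
Iteration 1: rows with parent_id in {2} -> History (id 3, level 1), Sports (id 6, level 1).
Iteration 2: rows with parent_id in {3,6} -> NonFiction (id 4, level 2), Biology (id 8, level 2), Movies (id 9, level 2).
Iteration 3: rows with parent_id in {4,8,9} -> Classical (id 5, level 3), Rock (id 7, level 3), Card (id 11, level 3).
Iteration 4: rows with parent_id in {5,7,11} -> Mystery (id 14, level 4), Jazz (id 16, level 4).
Iteration 5: no rows with parent_id in {14,16}; recursion stops.
SUM(level) = 0 + 1 + 1 + 2 + 2 + 2 + 3 + 3 + 3 + 4 + 4 = 25.

25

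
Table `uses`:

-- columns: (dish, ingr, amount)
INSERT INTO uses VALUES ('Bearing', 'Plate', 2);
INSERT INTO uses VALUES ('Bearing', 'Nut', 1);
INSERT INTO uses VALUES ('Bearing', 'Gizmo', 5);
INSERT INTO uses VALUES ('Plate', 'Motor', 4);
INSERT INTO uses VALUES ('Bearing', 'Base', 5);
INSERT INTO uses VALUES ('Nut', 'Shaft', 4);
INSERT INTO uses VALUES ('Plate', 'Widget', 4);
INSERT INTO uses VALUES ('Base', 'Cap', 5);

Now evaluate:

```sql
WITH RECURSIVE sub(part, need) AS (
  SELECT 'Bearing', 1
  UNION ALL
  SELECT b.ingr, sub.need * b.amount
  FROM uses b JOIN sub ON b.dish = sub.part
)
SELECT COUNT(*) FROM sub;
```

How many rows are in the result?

Base: (Bearing, need=1).
Iteration 1: components of {Bearing} -> Base = 1*5 = 5, Gizmo = 1*5 = 5, Nut = 1*1 = 1, Plate = 1*2 = 2.
Iteration 2: components of {Base,Gizmo,Nut,Plate} -> Cap = 5*5 = 25, Motor = 2*4 = 8, Shaft = 1*4 = 4, Widget = 2*4 = 8.
Iteration 3: no further components; recursion stops.
Total rows emitted: 9.

9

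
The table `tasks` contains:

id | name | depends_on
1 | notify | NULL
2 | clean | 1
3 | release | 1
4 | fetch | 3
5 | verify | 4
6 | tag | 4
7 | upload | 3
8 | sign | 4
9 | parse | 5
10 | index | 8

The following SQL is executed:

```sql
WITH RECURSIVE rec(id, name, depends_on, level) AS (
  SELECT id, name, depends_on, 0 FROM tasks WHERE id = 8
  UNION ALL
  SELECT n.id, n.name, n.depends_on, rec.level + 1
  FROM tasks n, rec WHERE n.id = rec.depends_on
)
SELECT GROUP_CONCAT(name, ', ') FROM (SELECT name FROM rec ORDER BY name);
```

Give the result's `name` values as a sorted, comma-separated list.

fetch, notify, release, sign

Base: id=8 (sign), depends_on=4, level 0.
Iteration 1: join on id=4 -> fetch (id 4, depends_on=3, level 1).
Iteration 2: join on id=3 -> release (id 3, depends_on=1, level 2).
Iteration 3: join on id=1 -> notify (id 1, depends_on=NULL, level 3).
Iteration 4: depends_on is NULL; no match; recursion stops.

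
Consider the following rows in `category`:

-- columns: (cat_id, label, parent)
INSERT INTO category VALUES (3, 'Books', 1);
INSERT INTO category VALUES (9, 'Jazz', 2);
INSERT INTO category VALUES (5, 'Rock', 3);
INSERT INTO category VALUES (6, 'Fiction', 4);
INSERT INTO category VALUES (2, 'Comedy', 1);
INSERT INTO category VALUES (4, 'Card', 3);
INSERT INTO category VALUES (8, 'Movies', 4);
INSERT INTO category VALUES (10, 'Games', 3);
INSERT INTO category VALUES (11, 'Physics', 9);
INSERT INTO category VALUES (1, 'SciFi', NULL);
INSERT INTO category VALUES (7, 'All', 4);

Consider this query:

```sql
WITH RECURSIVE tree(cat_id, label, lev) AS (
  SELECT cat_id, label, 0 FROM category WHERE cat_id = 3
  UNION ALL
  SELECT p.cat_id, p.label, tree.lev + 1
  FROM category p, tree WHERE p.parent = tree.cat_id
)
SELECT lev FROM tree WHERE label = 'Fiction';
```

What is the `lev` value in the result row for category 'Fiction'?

Base: cat_id=3 (Books) at lev 0.
Iteration 1: rows with parent in {3} -> Card (id 4, lev 1), Rock (id 5, lev 1), Games (id 10, lev 1).
Iteration 2: rows with parent in {4,5,10} -> Fiction (id 6, lev 2), All (id 7, lev 2), Movies (id 8, lev 2).
Iteration 3: no rows with parent in {6,7,8}; recursion stops.

2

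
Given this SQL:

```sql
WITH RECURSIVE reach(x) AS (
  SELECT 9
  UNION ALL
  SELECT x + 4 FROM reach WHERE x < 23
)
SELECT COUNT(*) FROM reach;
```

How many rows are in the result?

5

Base: x=9.
Iteration 1: 9 < 23 holds -> x = 9 + 4 = 13.
Iteration 2: 13 < 23 holds -> x = 13 + 4 = 17.
Iteration 3: 17 < 23 holds -> x = 17 + 4 = 21.
Iteration 4: 21 < 23 holds -> x = 21 + 4 = 25.
Iteration 5: 25 < 23 fails; recursion stops.
Total rows emitted: 5.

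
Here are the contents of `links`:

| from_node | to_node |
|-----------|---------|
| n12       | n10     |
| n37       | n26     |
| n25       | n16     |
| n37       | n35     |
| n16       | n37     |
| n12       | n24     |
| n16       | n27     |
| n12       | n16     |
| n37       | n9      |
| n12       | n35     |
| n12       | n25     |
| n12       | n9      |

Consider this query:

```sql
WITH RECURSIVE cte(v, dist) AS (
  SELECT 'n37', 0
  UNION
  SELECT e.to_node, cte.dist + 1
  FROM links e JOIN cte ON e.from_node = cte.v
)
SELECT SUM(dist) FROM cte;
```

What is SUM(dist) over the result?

Base: (n37, dist=0).
Iteration 1: edges from {n37} -> (n26, dist=1), (n35, dist=1), (n9, dist=1).
Iteration 2: no outgoing edges from {n26,n35,n9}; recursion stops.
SUM(dist) = 0 + 1 + 1 + 1 = 3.

3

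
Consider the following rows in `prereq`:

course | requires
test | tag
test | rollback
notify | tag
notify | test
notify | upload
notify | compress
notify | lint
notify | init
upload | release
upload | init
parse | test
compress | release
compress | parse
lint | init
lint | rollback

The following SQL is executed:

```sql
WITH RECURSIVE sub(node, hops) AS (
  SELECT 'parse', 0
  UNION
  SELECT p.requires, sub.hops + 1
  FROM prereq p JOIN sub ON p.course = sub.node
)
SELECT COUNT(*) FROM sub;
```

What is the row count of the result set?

4

Base: (parse, hops=0).
Iteration 1: edges from {parse} -> (test, hops=1).
Iteration 2: edges from {test} -> (rollback, hops=2), (tag, hops=2).
Iteration 3: no outgoing edges from {rollback,tag}; recursion stops.
Total rows emitted: 4.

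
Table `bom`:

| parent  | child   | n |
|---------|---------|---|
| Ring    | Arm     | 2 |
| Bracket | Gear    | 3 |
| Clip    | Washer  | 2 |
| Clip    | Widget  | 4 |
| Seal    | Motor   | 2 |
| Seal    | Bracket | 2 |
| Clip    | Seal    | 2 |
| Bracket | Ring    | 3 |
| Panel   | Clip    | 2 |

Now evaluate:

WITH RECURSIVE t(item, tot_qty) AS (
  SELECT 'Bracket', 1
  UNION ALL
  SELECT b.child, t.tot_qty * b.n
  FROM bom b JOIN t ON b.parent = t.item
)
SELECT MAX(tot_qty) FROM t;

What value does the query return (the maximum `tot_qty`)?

Base: (Bracket, tot_qty=1).
Iteration 1: components of {Bracket} -> Gear = 1*3 = 3, Ring = 1*3 = 3.
Iteration 2: components of {Gear,Ring} -> Arm = 3*2 = 6.
Iteration 3: no further components; recursion stops.
tot_qty values: 1, 3, 3, 6; the maximum is 6.

6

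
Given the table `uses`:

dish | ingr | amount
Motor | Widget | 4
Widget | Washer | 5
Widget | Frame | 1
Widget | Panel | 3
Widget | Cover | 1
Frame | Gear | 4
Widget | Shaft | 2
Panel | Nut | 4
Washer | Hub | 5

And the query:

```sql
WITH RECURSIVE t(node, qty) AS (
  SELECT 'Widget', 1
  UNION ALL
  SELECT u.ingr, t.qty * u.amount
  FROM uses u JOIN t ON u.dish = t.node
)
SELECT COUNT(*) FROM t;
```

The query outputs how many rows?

Base: (Widget, qty=1).
Iteration 1: components of {Widget} -> Cover = 1*1 = 1, Frame = 1*1 = 1, Panel = 1*3 = 3, Shaft = 1*2 = 2, Washer = 1*5 = 5.
Iteration 2: components of {Cover,Frame,Panel,Shaft,Washer} -> Gear = 1*4 = 4, Hub = 5*5 = 25, Nut = 3*4 = 12.
Iteration 3: no further components; recursion stops.
Total rows emitted: 9.

9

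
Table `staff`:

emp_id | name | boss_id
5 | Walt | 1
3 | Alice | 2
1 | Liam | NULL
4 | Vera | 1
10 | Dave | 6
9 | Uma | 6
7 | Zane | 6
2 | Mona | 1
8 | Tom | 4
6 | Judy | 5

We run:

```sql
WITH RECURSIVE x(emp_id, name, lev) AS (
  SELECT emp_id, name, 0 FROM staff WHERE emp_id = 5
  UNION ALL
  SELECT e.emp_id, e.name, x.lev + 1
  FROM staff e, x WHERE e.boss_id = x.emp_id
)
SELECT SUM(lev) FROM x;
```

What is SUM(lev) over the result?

Base: emp_id=5 (Walt) at lev 0.
Iteration 1: rows with boss_id in {5} -> Judy (id 6, lev 1).
Iteration 2: rows with boss_id in {6} -> Zane (id 7, lev 2), Uma (id 9, lev 2), Dave (id 10, lev 2).
Iteration 3: no rows with boss_id in {7,9,10}; recursion stops.
SUM(lev) = 0 + 1 + 2 + 2 + 2 = 7.

7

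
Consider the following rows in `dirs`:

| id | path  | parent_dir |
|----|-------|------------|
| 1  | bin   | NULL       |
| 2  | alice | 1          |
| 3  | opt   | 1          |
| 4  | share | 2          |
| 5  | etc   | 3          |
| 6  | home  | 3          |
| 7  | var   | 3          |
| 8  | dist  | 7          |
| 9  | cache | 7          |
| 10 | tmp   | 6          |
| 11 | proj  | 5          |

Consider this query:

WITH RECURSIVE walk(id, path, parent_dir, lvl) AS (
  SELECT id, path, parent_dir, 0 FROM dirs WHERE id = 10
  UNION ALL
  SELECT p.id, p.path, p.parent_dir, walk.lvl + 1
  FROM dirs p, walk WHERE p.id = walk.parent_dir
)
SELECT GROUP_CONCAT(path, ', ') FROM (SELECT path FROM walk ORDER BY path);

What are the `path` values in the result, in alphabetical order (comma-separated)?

Base: id=10 (tmp), parent_dir=6, lvl 0.
Iteration 1: join on id=6 -> home (id 6, parent_dir=3, lvl 1).
Iteration 2: join on id=3 -> opt (id 3, parent_dir=1, lvl 2).
Iteration 3: join on id=1 -> bin (id 1, parent_dir=NULL, lvl 3).
Iteration 4: parent_dir is NULL; no match; recursion stops.

bin, home, opt, tmp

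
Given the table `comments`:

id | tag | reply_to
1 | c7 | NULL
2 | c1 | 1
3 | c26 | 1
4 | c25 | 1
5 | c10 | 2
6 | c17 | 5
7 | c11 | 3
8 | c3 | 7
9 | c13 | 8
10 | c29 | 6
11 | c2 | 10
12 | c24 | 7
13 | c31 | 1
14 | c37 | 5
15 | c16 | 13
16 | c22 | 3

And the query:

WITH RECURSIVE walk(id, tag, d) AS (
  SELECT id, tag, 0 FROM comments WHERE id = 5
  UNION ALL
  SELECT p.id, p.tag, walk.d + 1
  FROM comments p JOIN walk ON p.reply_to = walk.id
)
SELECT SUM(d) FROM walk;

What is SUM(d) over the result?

7

Base: id=5 (c10) at d 0.
Iteration 1: rows with reply_to in {5} -> c17 (id 6, d 1), c37 (id 14, d 1).
Iteration 2: rows with reply_to in {6,14} -> c29 (id 10, d 2).
Iteration 3: rows with reply_to in {10} -> c2 (id 11, d 3).
Iteration 4: no rows with reply_to in {11}; recursion stops.
SUM(d) = 0 + 1 + 1 + 2 + 3 = 7.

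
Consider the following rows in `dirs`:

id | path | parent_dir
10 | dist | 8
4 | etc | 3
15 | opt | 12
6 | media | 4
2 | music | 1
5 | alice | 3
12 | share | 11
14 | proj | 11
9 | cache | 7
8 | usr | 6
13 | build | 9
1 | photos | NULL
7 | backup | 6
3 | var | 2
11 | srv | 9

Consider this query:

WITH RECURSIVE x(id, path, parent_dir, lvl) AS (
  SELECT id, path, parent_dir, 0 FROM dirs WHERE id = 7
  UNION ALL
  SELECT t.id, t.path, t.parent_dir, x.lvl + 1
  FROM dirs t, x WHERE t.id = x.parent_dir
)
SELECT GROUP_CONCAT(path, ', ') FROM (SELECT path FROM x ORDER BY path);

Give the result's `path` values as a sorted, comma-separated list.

backup, etc, media, music, photos, var

Base: id=7 (backup), parent_dir=6, lvl 0.
Iteration 1: join on id=6 -> media (id 6, parent_dir=4, lvl 1).
Iteration 2: join on id=4 -> etc (id 4, parent_dir=3, lvl 2).
Iteration 3: join on id=3 -> var (id 3, parent_dir=2, lvl 3).
Iteration 4: join on id=2 -> music (id 2, parent_dir=1, lvl 4).
Iteration 5: join on id=1 -> photos (id 1, parent_dir=NULL, lvl 5).
Iteration 6: parent_dir is NULL; no match; recursion stops.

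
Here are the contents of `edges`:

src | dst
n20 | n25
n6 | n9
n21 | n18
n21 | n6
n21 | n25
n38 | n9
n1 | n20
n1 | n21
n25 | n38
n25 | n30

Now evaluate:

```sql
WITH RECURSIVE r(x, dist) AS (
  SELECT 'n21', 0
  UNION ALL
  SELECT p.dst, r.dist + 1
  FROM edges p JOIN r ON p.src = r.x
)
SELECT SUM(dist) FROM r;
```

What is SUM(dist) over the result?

12

Base: (n21, dist=0).
Iteration 1: edges from {n21} -> (n18, dist=1), (n25, dist=1), (n6, dist=1).
Iteration 2: edges from {n18,n25,n6} -> (n30, dist=2), (n38, dist=2), (n9, dist=2).
Iteration 3: edges from {n30,n38,n9} -> (n9, dist=3).
Iteration 4: no outgoing edges from {n9}; recursion stops.
SUM(dist) = 0 + 1 + 1 + 1 + 2 + 2 + 2 + 3 = 12.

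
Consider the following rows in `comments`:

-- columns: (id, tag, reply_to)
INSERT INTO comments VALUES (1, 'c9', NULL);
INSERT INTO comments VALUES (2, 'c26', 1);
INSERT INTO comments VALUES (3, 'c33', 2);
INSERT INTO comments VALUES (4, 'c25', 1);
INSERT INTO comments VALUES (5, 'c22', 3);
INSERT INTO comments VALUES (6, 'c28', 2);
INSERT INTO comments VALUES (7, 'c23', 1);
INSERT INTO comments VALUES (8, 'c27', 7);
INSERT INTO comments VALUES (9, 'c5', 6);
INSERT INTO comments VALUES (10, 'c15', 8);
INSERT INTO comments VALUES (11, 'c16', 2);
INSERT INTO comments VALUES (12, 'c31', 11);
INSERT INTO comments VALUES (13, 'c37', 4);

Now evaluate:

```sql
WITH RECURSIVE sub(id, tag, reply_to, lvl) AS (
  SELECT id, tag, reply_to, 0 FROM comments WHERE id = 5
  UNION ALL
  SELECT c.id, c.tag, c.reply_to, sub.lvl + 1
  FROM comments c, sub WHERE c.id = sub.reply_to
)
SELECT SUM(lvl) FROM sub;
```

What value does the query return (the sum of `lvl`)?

6

Base: id=5 (c22), reply_to=3, lvl 0.
Iteration 1: join on id=3 -> c33 (id 3, reply_to=2, lvl 1).
Iteration 2: join on id=2 -> c26 (id 2, reply_to=1, lvl 2).
Iteration 3: join on id=1 -> c9 (id 1, reply_to=NULL, lvl 3).
Iteration 4: reply_to is NULL; no match; recursion stops.
SUM(lvl) = 0 + 1 + 2 + 3 = 6.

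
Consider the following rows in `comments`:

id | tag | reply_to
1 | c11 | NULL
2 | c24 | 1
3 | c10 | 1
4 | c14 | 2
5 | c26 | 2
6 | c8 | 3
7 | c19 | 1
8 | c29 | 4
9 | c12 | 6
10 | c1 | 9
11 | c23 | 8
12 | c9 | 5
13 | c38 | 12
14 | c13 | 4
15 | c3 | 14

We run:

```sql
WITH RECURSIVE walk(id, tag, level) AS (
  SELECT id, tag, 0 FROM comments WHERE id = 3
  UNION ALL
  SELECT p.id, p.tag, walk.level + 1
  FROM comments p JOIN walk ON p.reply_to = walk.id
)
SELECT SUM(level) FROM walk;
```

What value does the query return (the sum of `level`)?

Base: id=3 (c10) at level 0.
Iteration 1: rows with reply_to in {3} -> c8 (id 6, level 1).
Iteration 2: rows with reply_to in {6} -> c12 (id 9, level 2).
Iteration 3: rows with reply_to in {9} -> c1 (id 10, level 3).
Iteration 4: no rows with reply_to in {10}; recursion stops.
SUM(level) = 0 + 1 + 2 + 3 = 6.

6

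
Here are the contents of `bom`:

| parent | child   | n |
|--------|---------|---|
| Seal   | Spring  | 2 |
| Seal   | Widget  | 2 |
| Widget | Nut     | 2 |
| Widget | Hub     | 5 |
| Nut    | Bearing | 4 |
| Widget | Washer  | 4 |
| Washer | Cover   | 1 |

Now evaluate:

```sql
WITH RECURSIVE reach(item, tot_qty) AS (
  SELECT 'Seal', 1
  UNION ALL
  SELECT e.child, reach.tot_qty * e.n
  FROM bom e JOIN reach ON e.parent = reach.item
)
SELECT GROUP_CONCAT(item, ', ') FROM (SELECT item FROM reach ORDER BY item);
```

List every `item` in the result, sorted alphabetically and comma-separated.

Bearing, Cover, Hub, Nut, Seal, Spring, Washer, Widget

Base: (Seal, tot_qty=1).
Iteration 1: components of {Seal} -> Spring = 1*2 = 2, Widget = 1*2 = 2.
Iteration 2: components of {Spring,Widget} -> Hub = 2*5 = 10, Nut = 2*2 = 4, Washer = 2*4 = 8.
Iteration 3: components of {Hub,Nut,Washer} -> Bearing = 4*4 = 16, Cover = 8*1 = 8.
Iteration 4: no further components; recursion stops.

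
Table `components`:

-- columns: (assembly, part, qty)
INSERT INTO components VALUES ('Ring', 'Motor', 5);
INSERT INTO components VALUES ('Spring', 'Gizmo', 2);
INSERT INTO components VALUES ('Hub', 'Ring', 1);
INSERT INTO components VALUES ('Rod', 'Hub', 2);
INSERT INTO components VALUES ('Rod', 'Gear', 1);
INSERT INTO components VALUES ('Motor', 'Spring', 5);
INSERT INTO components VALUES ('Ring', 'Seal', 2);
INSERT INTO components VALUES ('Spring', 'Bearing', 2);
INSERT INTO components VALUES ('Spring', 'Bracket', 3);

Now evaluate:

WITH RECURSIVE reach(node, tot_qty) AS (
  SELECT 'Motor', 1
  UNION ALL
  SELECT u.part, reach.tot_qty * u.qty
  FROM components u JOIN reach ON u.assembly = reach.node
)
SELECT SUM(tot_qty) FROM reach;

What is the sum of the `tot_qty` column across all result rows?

41

Base: (Motor, tot_qty=1).
Iteration 1: components of {Motor} -> Spring = 1*5 = 5.
Iteration 2: components of {Spring} -> Bearing = 5*2 = 10, Bracket = 5*3 = 15, Gizmo = 5*2 = 10.
Iteration 3: no further components; recursion stops.
SUM(tot_qty) = 1 + 5 + 10 + 10 + 15 = 41.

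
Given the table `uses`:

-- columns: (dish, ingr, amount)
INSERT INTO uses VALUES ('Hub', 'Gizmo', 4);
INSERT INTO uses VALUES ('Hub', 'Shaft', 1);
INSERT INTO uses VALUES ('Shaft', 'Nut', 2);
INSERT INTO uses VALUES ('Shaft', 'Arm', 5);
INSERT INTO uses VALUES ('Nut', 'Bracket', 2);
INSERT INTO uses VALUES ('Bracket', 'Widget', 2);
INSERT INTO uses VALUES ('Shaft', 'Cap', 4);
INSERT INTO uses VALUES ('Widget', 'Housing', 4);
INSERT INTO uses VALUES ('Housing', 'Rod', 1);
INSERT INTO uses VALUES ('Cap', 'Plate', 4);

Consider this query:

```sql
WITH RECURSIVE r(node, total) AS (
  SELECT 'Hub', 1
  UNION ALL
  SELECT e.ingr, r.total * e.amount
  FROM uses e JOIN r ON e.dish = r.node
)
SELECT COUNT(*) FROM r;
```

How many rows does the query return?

Base: (Hub, total=1).
Iteration 1: components of {Hub} -> Gizmo = 1*4 = 4, Shaft = 1*1 = 1.
Iteration 2: components of {Gizmo,Shaft} -> Arm = 1*5 = 5, Cap = 1*4 = 4, Nut = 1*2 = 2.
Iteration 3: components of {Arm,Cap,Nut} -> Bracket = 2*2 = 4, Plate = 4*4 = 16.
Iteration 4: components of {Bracket,Plate} -> Widget = 4*2 = 8.
Iteration 5: components of {Widget} -> Housing = 8*4 = 32.
Iteration 6: components of {Housing} -> Rod = 32*1 = 32.
Iteration 7: no further components; recursion stops.
Total rows emitted: 11.

11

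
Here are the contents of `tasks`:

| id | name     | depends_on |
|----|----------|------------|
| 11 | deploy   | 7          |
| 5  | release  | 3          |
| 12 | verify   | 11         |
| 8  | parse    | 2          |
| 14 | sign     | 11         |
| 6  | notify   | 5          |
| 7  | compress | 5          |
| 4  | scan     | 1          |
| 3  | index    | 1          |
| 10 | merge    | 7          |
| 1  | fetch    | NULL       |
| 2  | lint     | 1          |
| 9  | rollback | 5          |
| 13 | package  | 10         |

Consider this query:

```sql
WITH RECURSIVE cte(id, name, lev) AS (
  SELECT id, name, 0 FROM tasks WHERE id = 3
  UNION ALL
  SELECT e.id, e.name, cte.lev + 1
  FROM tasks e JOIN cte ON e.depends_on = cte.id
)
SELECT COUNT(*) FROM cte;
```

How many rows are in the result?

10

Base: id=3 (index) at lev 0.
Iteration 1: rows with depends_on in {3} -> release (id 5, lev 1).
Iteration 2: rows with depends_on in {5} -> notify (id 6, lev 2), compress (id 7, lev 2), rollback (id 9, lev 2).
Iteration 3: rows with depends_on in {6,7,9} -> merge (id 10, lev 3), deploy (id 11, lev 3).
Iteration 4: rows with depends_on in {10,11} -> verify (id 12, lev 4), package (id 13, lev 4), sign (id 14, lev 4).
Iteration 5: no rows with depends_on in {12,13,14}; recursion stops.
Total rows emitted: 10.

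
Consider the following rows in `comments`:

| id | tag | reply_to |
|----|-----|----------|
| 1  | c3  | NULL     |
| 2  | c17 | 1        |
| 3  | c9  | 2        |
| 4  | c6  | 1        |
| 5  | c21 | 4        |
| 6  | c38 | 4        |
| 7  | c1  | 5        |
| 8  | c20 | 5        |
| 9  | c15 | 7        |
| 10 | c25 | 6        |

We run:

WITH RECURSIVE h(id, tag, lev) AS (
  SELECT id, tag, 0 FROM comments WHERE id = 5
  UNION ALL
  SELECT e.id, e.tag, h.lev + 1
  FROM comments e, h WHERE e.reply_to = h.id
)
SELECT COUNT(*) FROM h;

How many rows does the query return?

Base: id=5 (c21) at lev 0.
Iteration 1: rows with reply_to in {5} -> c1 (id 7, lev 1), c20 (id 8, lev 1).
Iteration 2: rows with reply_to in {7,8} -> c15 (id 9, lev 2).
Iteration 3: no rows with reply_to in {9}; recursion stops.
Total rows emitted: 4.

4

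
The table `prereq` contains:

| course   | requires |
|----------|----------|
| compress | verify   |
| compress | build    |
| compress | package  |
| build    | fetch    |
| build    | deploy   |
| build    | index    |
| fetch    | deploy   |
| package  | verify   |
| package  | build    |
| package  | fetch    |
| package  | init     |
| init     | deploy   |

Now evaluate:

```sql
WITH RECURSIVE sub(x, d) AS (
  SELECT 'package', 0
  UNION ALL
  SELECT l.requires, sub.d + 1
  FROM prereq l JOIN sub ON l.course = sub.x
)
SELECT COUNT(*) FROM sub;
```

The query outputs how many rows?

Base: (package, d=0).
Iteration 1: edges from {package} -> (build, d=1), (fetch, d=1), (init, d=1), (verify, d=1).
Iteration 2: edges from {build,fetch,init,verify} -> (deploy, d=2) x3, (fetch, d=2), (index, d=2). [UNION ALL keeps all 5 new rows, including repeats]
Iteration 3: edges from {deploy,fetch,index} -> (deploy, d=3).
Iteration 4: no outgoing edges from {deploy}; recursion stops.
Total rows emitted: 11.

11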